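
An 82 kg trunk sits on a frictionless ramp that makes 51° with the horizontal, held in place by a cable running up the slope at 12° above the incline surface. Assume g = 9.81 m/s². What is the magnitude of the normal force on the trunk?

Take axes along and perpendicular to the incline. Weight components: W sin 51° = 625.2 N down-slope, W cos 51° = 506.2 N into the surface.
Along incline: T cos 12° = W sin 51° → T = 639.1 N.
Perpendicular: N = W cos 51° − T sin 12° = 373.4 N.

N ≈ 373 N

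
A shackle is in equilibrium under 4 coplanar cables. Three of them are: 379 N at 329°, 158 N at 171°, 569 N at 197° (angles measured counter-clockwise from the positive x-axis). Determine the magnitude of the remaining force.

Sum the known components: ΣF_x = -375.3 N, ΣF_y = -336.8 N.
For equilibrium the remaining force must supply (−ΣF_x, −ΣF_y) = (375.3, 336.8) N.
Magnitude = √((375.3)² + (336.8)²) = 504.3 N; direction = atan2(336.8, 375.3) = 41.9°.

F ≈ 504 N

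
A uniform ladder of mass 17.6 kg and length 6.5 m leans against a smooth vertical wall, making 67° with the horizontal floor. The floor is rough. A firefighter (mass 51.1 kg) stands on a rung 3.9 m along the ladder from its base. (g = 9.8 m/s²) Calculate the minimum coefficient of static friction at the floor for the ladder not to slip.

ΣF_y = 0: N_floor = 17.6×9.8 + 51.1×9.8 = 673.26 N.
Torques about the foot: N_wall · 6.5 sin 67° = 17.6×9.8×3.25 cos 67° + 51.1×9.8×3.9 cos 67° → N_wall = 164.15 N.
ΣF_x = 0: f_floor = N_wall = 164.15 N.
μ_min = f_floor / N_floor = 164.15 / 673.26 = 0.2438.

μ_min ≈ 0.244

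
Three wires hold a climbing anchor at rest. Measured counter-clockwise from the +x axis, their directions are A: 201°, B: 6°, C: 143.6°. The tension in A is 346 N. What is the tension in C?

T_C ≈ 133 N

Resolve: ΣF_x = 346 cos 201° + T_B cos 6° + T_C cos 143.6° = 0.
        ΣF_y = 346 sin 201° + T_B sin 6° + T_C sin 143.6° = 0.
The known terms sum to (-323, -124) N, so 0.9945 T_B − 0.8049 T_C = 323 and 0.1045 T_B + 0.5934 T_C = 124.
Solving simultaneously: T_B = 432.3 N, T_C = 132.8 N.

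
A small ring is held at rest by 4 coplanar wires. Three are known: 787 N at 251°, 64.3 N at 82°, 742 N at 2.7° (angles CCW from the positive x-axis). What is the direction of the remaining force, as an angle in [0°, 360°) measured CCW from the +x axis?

θ ≈ 127°

Sum the known components: ΣF_x = 493.9 N, ΣF_y = -645.5 N.
For equilibrium the remaining force must supply (−ΣF_x, −ΣF_y) = (-493.9, 645.5) N.
Magnitude = √((-493.9)² + (645.5)²) = 812.8 N; direction = atan2(645.5, -493.9) = 127.4°.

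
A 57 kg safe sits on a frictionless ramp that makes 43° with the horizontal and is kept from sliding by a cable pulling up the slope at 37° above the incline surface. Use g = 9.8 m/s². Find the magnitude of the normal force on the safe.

Take axes along and perpendicular to the incline. Weight components: W sin 43° = 381 N down-slope, W cos 43° = 408.5 N into the surface.
Along incline: T cos 37° = W sin 43° → T = 477 N.
Perpendicular: N = W cos 43° − T sin 37° = 121.5 N.

N ≈ 121 N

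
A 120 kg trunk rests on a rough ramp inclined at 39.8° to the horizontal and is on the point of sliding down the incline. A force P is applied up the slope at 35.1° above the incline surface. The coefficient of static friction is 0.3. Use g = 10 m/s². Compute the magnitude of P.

On the verge of sliding down the incline, friction equals μN and acts up the slope.
Perpendicular: N + P sin 35.1° = W cos 39.8° = 921.9 N.
Along incline: P cos 35.1° + μN = W sin 39.8° with W sin 39.8° = 768.1 N.
Solving the pair for P and N: P = 761.3 N, N = 484.2 N (and f = μN = 145.3 N).

P ≈ 761 N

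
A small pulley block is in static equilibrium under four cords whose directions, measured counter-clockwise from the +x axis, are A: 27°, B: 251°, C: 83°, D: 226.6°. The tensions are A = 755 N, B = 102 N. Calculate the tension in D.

Resolve: ΣF_x = 755 cos 27° + 102 cos 251° + T_C cos 83° + T_D cos 226.6° = 0.
        ΣF_y = 755 sin 27° + 102 sin 251° + T_C sin 83° + T_D sin 226.6° = 0.
The known terms sum to (639.5, 246.3) N, so 0.1219 T_C − 0.6871 T_D = -639.5 and 0.9925 T_C − 0.7266 T_D = -246.3.
Solving simultaneously: T_C = 497.8 N, T_D = 1019 N.

T_D ≈ 1020 N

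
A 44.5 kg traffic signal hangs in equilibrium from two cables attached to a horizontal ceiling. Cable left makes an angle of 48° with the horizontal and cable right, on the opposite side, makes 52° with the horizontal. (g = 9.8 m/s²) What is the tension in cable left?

Weight W = 44.5 × 9.8 = 436.1 N acts straight down.
Horizontal: T_left cos 48° = T_right cos 52°  →  T_right = 1.087 T_left.
Vertical: T_left sin 48° + T_right sin 52° = 436.1.
Substituting the horizontal relation into the vertical equation gives 1.6 T_left = 436.1, so T_left = 272.6 N.

T_left ≈ 273 N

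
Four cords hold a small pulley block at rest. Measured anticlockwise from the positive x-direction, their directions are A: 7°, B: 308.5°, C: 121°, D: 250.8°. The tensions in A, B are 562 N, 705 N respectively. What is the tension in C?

T_C ≈ 1430 N

Resolve: ΣF_x = 562 cos 7° + 705 cos 308.5° + T_C cos 121° + T_D cos 250.8° = 0.
        ΣF_y = 562 sin 7° + 705 sin 308.5° + T_C sin 121° + T_D sin 250.8° = 0.
The known terms sum to (996.7, -483.2) N, so -0.5150 T_C − 0.3289 T_D = -996.7 and 0.8572 T_C − 0.9444 T_D = 483.2.
Solving simultaneously: T_C = 1432 N, T_D = 788 N.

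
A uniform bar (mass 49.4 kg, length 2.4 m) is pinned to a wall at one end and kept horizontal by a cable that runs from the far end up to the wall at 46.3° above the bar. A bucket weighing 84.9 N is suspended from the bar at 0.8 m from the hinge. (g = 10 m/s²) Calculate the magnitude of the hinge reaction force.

Take torques about the hinge: T sin 46.3° · 2.4 = 49.4×10×1.2 + 84.9×0.8 = 660.72 N·m.
So T = 660.72 / (0.7230 × 2.4) = 380.79 N.
ΣF_x = 0: H_x = T cos 46.3° = 263.08 N.
ΣF_y = 0: H_y = (49.4×10 + 84.9) − T sin 46.3° = 578.9 − 275.3 = 303.6 N.
|H| = √(H_x² + H_y²) = √((263.08)² + (303.6)²) = 401.73 N.

|H| ≈ 402 N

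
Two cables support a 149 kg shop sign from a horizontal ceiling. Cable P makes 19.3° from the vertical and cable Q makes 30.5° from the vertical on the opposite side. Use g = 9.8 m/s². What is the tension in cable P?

Angles from the horizontal: cable P is 90° − 19.3° = 70.7°, cable Q is 90° − 30.5° = 59.5°.
Weight W = 149 × 9.8 = 1460 N acts straight down.
Horizontal: T_P cos 70.7° = T_Q cos 59.5°  →  T_Q = 0.6512 T_P.
Vertical: T_P sin 70.7° + T_Q sin 59.5° = 1460.
Substituting the horizontal relation into the vertical equation gives 1.505 T_P = 1460, so T_P = 970.3 N.

T_P ≈ 970 N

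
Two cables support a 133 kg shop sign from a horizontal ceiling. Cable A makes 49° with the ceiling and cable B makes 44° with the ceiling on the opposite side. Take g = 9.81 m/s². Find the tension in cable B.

Weight W = 133 × 9.81 = 1305 N acts straight down.
Horizontal: T_A cos 49° = T_B cos 44°  →  T_A = 1.096 T_B.
Vertical: T_A sin 49° + T_B sin 44° = 1305.
Substituting the horizontal relation into the vertical equation gives 1.522 T_B = 1305, so T_B = 857.2 N.

T_B ≈ 857 N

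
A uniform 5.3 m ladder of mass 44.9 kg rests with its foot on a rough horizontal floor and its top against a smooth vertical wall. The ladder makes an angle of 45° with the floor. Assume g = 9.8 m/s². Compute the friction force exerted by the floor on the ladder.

f ≈ 220 N

Torques about the foot: N_wall · 5.3 sin 45° = 44.9×9.8×2.65 cos 45° → N_wall = 220.01 N.
ΣF_x = 0: f_floor = N_wall = 220.01 N.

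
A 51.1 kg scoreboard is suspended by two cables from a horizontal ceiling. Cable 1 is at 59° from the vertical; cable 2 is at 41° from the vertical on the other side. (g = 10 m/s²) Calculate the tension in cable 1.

Angles from the horizontal: cable 1 is 90° − 59° = 31°, cable 2 is 90° − 41° = 49°.
Weight W = 51.1 × 10 = 511 N acts straight down.
Horizontal: T_1 cos 31° = T_2 cos 49°  →  T_2 = 1.307 T_1.
Vertical: T_1 sin 31° + T_2 sin 49° = 511.
Substituting the horizontal relation into the vertical equation gives 1.501 T_1 = 511, so T_1 = 340.4 N.

T_1 ≈ 340 N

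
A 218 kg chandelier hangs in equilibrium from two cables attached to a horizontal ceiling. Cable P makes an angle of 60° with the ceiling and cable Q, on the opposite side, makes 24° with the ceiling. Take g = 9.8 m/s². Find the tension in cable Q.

Weight W = 218 × 9.8 = 2136 N acts straight down.
Horizontal: T_P cos 60° = T_Q cos 24°  →  T_P = 1.827 T_Q.
Vertical: T_P sin 60° + T_Q sin 24° = 2136.
Substituting the horizontal relation into the vertical equation gives 1.989 T_Q = 2136, so T_Q = 1074 N.

T_Q ≈ 1070 N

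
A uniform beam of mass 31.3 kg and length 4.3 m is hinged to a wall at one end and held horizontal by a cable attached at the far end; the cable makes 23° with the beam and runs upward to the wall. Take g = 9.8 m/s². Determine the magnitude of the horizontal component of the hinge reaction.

Take torques about the hinge: T sin 23° · 4.3 = 31.3×9.8×2.15 = 659.49 N·m.
So T = 659.49 / (0.3907 × 4.3) = 392.52 N.
ΣF_x = 0: H_x = T cos 23° = 361.32 N.

H_x ≈ 361 N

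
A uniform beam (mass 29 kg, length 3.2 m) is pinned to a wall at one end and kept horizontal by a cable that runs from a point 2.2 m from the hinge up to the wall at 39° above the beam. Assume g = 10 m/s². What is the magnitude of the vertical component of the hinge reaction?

Take torques about the hinge: T sin 39° · 2.2 = 29×10×1.6 = 464 N·m.
So T = 464 / (0.6293 × 2.2) = 335.14 N.
ΣF_y = 0: H_y = (29×10) − T sin 39° = 290 − 210.91 = 79.091 N.

|H_y| ≈ 79.1 N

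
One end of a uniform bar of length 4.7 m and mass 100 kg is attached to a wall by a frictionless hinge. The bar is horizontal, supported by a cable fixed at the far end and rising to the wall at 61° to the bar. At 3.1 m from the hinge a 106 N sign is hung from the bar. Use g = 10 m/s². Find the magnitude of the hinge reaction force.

Take torques about the hinge: T sin 61° · 4.7 = 100×10×2.35 + 106×3.1 = 2678.6 N·m.
So T = 2678.6 / (0.8746 × 4.7) = 651.61 N.
ΣF_x = 0: H_x = T cos 61° = 315.91 N.
ΣF_y = 0: H_y = (100×10 + 106) − T sin 61° = 1106 − 569.91 = 536.09 N.
|H| = √(H_x² + H_y²) = √((315.91)² + (536.09)²) = 622.24 N.

|H| ≈ 622 N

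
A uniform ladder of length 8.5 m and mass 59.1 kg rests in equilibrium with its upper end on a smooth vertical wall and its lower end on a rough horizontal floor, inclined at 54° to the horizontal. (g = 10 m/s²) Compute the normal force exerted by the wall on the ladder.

N_wall ≈ 215 N

Torques about the foot: N_wall · 8.5 sin 54° = 59.1×10×4.25 cos 54° → N_wall = 214.69 N.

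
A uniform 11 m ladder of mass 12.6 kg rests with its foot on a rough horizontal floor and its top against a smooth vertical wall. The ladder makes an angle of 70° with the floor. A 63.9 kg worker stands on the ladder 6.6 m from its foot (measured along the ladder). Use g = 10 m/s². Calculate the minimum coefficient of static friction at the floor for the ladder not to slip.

μ_min ≈ 0.212

ΣF_y = 0: N_floor = 12.6×10 + 63.9×10 = 765 N.
Torques about the foot: N_wall · 11 sin 70° = 12.6×10×5.5 cos 70° + 63.9×10×6.6 cos 70° → N_wall = 162.48 N.
ΣF_x = 0: f_floor = N_wall = 162.48 N.
μ_min = f_floor / N_floor = 162.48 / 765 = 0.2124.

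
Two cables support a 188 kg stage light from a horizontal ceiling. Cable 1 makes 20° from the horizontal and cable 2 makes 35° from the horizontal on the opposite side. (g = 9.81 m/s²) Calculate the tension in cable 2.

Weight W = 188 × 9.81 = 1844 N acts straight down.
Horizontal: T_1 cos 20° = T_2 cos 35°  →  T_1 = 0.8717 T_2.
Vertical: T_1 sin 20° + T_2 sin 35° = 1844.
Substituting the horizontal relation into the vertical equation gives 0.8717 T_2 = 1844, so T_2 = 2116 N.

T_2 ≈ 2120 N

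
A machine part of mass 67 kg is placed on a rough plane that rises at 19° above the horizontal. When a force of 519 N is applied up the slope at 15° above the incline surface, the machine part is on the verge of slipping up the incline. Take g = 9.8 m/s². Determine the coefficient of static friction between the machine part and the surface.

μ ≈ 0.591

On the verge of sliding up the incline, friction is at its maximum μN and acts down the slope.
Perpendicular to incline: N = W cos 19° − P sin 15° = 620.8 − 134.3 = 486.5 N.
Along incline: P cos 15° − μN = W sin 19° → μ = −(W sin 19° − P cos 15°) / N = 0.5911.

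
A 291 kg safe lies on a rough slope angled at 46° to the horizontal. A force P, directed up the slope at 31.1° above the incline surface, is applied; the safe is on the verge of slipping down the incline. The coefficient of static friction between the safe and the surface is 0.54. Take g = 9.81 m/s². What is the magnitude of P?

On the verge of sliding down the incline, friction equals μN and acts up the slope.
Perpendicular: N + P sin 31.1° = W cos 46° = 1983 N.
Along incline: P cos 31.1° + μN = W sin 46° with W sin 46° = 2054 N.
Solving the pair for P and N: P = 1702 N, N = 1104 N (and f = μN = 596.1 N).

P ≈ 1700 N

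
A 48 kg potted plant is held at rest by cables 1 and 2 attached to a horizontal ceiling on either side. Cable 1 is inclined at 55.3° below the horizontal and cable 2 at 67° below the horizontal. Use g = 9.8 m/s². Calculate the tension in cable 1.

Weight W = 48 × 9.8 = 470.4 N acts straight down.
Horizontal: T_1 cos 55.3° = T_2 cos 67°  →  T_2 = 1.457 T_1.
Vertical: T_1 sin 55.3° + T_2 sin 67° = 470.4.
Substituting the horizontal relation into the vertical equation gives 2.163 T_1 = 470.4, so T_1 = 217.4 N.

T_1 ≈ 217 N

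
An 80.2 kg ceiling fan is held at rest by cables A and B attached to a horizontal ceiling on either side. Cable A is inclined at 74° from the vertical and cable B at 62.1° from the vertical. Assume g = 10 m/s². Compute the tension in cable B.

Angles from the horizontal: cable A is 90° − 74° = 16°, cable B is 90° − 62.1° = 27.9°.
Weight W = 80.2 × 10 = 802 N acts straight down.
Horizontal: T_A cos 16° = T_B cos 27.9°  →  T_A = 0.9194 T_B.
Vertical: T_A sin 16° + T_B sin 27.9° = 802.
Substituting the horizontal relation into the vertical equation gives 0.7213 T_B = 802, so T_B = 1112 N.

T_B ≈ 1110 N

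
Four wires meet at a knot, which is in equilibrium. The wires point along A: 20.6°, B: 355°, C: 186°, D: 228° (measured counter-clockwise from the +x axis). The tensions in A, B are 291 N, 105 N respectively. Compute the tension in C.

T_C ≈ 325 N

Resolve: ΣF_x = 291 cos 20.6° + 105 cos 355° + T_C cos 186° + T_D cos 228° = 0.
        ΣF_y = 291 sin 20.6° + 105 sin 355° + T_C sin 186° + T_D sin 228° = 0.
The known terms sum to (377, 93.23) N, so -0.9945 T_C − 0.6691 T_D = -377 and -0.1045 T_C − 0.7431 T_D = -93.23.
Solving simultaneously: T_C = 325.5 N, T_D = 79.68 N.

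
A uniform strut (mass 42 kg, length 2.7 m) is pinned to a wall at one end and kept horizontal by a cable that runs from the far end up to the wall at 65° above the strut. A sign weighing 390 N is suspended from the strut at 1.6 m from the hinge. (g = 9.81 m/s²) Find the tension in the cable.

Take torques about the hinge: T sin 65° · 2.7 = 42×9.81×1.35 + 390×1.6 = 1180.2 N·m.
So T = 1180.2 / (0.9063 × 2.7) = 482.31 N.

T ≈ 482 N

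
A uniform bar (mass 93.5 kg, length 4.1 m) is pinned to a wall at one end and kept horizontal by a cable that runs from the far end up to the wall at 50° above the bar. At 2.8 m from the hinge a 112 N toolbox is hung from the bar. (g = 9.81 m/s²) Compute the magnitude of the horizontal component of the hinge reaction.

H_x ≈ 449 N

Take torques about the hinge: T sin 50° · 4.1 = 93.5×9.81×2.05 + 112×2.8 = 2193.9 N·m.
So T = 2193.9 / (0.7660 × 4.1) = 698.53 N.
ΣF_x = 0: H_x = T cos 50° = 449.01 N.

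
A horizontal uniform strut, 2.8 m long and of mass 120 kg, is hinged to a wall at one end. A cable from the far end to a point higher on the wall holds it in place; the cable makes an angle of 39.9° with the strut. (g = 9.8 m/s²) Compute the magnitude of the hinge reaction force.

|H| ≈ 917 N

Take torques about the hinge: T sin 39.9° · 2.8 = 120×9.8×1.4 = 1646.4 N·m.
So T = 1646.4 / (0.6414 × 2.8) = 916.67 N.
ΣF_x = 0: H_x = T cos 39.9° = 703.24 N.
ΣF_y = 0: H_y = (120×9.8) − T sin 39.9° = 1176 − 588 = 588 N.
|H| = √(H_x² + H_y²) = √((703.24)² + (588)²) = 916.67 N.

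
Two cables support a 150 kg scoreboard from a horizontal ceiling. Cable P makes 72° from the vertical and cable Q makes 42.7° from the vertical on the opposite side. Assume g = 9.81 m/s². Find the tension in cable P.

Angles from the horizontal: cable P is 90° − 72° = 18°, cable Q is 90° − 42.7° = 47.3°.
Weight W = 150 × 9.81 = 1472 N acts straight down.
Horizontal: T_P cos 18° = T_Q cos 47.3°  →  T_Q = 1.402 T_P.
Vertical: T_P sin 18° + T_Q sin 47.3° = 1472.
Substituting the horizontal relation into the vertical equation gives 1.34 T_P = 1472, so T_P = 1098 N.

T_P ≈ 1100 N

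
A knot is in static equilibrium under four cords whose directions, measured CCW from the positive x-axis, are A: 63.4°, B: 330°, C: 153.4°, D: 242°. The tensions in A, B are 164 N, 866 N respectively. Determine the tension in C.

Resolve: ΣF_x = 164 cos 63.4° + 866 cos 330° + T_C cos 153.4° + T_D cos 242° = 0.
        ΣF_y = 164 sin 63.4° + 866 sin 330° + T_C sin 153.4° + T_D sin 242° = 0.
The known terms sum to (823.4, -286.4) N, so -0.8942 T_C − 0.4695 T_D = -823.4 and 0.4478 T_C − 0.8829 T_D = 286.4.
Solving simultaneously: T_C = 861.7 N, T_D = 112.7 N.

T_C ≈ 862 N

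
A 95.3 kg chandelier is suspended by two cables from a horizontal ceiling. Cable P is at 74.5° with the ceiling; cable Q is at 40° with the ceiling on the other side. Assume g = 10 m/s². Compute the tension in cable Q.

Weight W = 95.3 × 10 = 953 N acts straight down.
Horizontal: T_P cos 74.5° = T_Q cos 40°  →  T_P = 2.867 T_Q.
Vertical: T_P sin 74.5° + T_Q sin 40° = 953.
Substituting the horizontal relation into the vertical equation gives 3.405 T_Q = 953, so T_Q = 279.9 N.

T_Q ≈ 280 N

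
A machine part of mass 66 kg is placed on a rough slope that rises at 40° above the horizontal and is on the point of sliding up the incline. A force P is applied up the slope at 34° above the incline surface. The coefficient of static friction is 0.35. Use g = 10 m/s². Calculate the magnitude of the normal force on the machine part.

N ≈ 178 N

On the verge of sliding up the incline, friction equals μN and acts down the slope.
Perpendicular: N + P sin 34° = W cos 40° = 505.6 N.
Along incline: P cos 34° = W sin 40° + μN  with W sin 40° = 424.2 N.
Solving the pair for P and N: P = 586.7 N, N = 177.5 N (and f = μN = 62.13 N).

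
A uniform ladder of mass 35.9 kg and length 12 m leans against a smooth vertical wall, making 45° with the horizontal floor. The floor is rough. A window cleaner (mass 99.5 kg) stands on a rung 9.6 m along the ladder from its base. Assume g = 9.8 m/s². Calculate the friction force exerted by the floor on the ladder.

f ≈ 956 N

Torques about the foot: N_wall · 12 sin 45° = 35.9×9.8×6 cos 45° + 99.5×9.8×9.6 cos 45° → N_wall = 955.99 N.
ΣF_x = 0: f_floor = N_wall = 955.99 N.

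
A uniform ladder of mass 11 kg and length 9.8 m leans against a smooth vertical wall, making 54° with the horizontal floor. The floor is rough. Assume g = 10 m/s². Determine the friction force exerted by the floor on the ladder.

f ≈ 40 N

Torques about the foot: N_wall · 9.8 sin 54° = 11×10×4.9 cos 54° → N_wall = 39.96 N.
ΣF_x = 0: f_floor = N_wall = 39.96 N.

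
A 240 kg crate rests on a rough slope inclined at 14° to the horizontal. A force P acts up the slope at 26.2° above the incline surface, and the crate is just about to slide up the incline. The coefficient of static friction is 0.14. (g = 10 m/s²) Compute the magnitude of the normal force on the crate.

On the verge of sliding up the incline, friction equals μN and acts down the slope.
Perpendicular: N + P sin 26.2° = W cos 14° = 2329 N.
Along incline: P cos 26.2° = W sin 14° + μN  with W sin 14° = 580.6 N.
Solving the pair for P and N: P = 945.3 N, N = 1911 N (and f = μN = 267.6 N).

N ≈ 1910 N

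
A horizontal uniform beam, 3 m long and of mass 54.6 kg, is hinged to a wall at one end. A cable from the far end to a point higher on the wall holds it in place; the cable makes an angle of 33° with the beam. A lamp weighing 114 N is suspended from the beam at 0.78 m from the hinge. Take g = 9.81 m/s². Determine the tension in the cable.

Take torques about the hinge: T sin 33° · 3 = 54.6×9.81×1.5 + 114×0.78 = 892.36 N·m.
So T = 892.36 / (0.5446 × 3) = 546.15 N.

T ≈ 546 N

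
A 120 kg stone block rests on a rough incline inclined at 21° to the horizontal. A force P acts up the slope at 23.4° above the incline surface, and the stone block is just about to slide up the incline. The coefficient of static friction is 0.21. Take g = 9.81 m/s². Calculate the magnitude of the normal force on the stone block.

On the verge of sliding up the incline, friction equals μN and acts down the slope.
Perpendicular: N + P sin 23.4° = W cos 21° = 1099 N.
Along incline: P cos 23.4° = W sin 21° + μN  with W sin 21° = 421.9 N.
Solving the pair for P and N: P = 651.9 N, N = 840.1 N (and f = μN = 176.4 N).

N ≈ 840 N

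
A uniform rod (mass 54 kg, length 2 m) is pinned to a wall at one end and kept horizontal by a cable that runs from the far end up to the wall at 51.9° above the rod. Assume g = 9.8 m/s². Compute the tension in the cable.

Take torques about the hinge: T sin 51.9° · 2 = 54×9.8×1 = 529.2 N·m.
So T = 529.2 / (0.7869 × 2) = 336.24 N.

T ≈ 336 N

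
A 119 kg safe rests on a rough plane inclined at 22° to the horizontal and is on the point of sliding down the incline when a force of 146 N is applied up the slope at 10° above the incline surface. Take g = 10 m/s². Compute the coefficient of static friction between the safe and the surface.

μ ≈ 0.280

On the verge of sliding down the incline, friction is at its maximum μN and acts up the slope.
Perpendicular to incline: N = W cos 22° − P sin 10° = 1103 − 25.35 = 1078 N.
Along incline: P cos 10° + μN = W sin 22° → μ = (W sin 22° − P cos 10°) / N = 0.2801.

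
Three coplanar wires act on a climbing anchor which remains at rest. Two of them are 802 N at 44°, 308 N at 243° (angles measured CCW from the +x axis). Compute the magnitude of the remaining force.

F ≈ 521 N

Sum the known components: ΣF_x = 437.1 N, ΣF_y = 282.7 N.
For equilibrium the remaining force must supply (−ΣF_x, −ΣF_y) = (-437.1, -282.7) N.
Magnitude = √((-437.1)² + (-282.7)²) = 520.5 N; direction = atan2(-282.7, -437.1) = 212.9°.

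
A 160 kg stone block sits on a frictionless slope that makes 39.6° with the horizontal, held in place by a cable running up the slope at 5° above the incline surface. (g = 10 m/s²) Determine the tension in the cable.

Take axes along and perpendicular to the incline. Weight components: W sin 39.6° = 1020 N down-slope, W cos 39.6° = 1233 N into the surface.
Along incline: T cos 5° = W sin 39.6° → T = 1024 N.
Perpendicular: N = W cos 39.6° − T sin 5° = 1144 N.

T ≈ 1020 N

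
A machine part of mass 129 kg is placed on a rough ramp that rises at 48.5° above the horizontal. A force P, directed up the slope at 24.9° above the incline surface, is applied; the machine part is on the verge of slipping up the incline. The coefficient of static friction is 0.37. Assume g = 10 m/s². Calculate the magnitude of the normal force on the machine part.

N ≈ 347 N

On the verge of sliding up the incline, friction equals μN and acts down the slope.
Perpendicular: N + P sin 24.9° = W cos 48.5° = 854.8 N.
Along incline: P cos 24.9° = W sin 48.5° + μN  with W sin 48.5° = 966.2 N.
Solving the pair for P and N: P = 1207 N, N = 346.8 N (and f = μN = 128.3 N).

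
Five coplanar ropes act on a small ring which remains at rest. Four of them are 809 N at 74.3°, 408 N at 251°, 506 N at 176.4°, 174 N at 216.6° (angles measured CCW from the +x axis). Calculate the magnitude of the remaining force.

Sum the known components: ΣF_x = -558.6 N, ΣF_y = 321.1 N.
For equilibrium the remaining force must supply (−ΣF_x, −ΣF_y) = (558.6, -321.1) N.
Magnitude = √((558.6)² + (-321.1)²) = 644.3 N; direction = atan2(-321.1, 558.6) = 330.1°.

F ≈ 644 N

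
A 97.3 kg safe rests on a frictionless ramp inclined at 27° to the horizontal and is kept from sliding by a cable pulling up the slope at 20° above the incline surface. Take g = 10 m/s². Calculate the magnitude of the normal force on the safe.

Take axes along and perpendicular to the incline. Weight components: W sin 27° = 441.7 N down-slope, W cos 27° = 866.9 N into the surface.
Along incline: T cos 20° = W sin 27° → T = 470.1 N.
Perpendicular: N = W cos 27° − T sin 20° = 706.2 N.

N ≈ 706 N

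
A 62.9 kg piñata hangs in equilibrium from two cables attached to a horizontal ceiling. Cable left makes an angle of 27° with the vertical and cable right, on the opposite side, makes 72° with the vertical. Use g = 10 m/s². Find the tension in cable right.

Angles from the horizontal: cable left is 90° − 27° = 63°, cable right is 90° − 72° = 18°.
Weight W = 62.9 × 10 = 629 N acts straight down.
Horizontal: T_left cos 63° = T_right cos 18°  →  T_left = 2.095 T_right.
Vertical: T_left sin 63° + T_right sin 18° = 629.
Substituting the horizontal relation into the vertical equation gives 2.176 T_right = 629, so T_right = 289.1 N.

T_right ≈ 289 N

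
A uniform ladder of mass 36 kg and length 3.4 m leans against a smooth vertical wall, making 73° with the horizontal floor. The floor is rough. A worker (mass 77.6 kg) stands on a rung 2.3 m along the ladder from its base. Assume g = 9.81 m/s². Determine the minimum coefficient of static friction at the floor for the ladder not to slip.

ΣF_y = 0: N_floor = 36×9.81 + 77.6×9.81 = 1114.4 N.
Torques about the foot: N_wall · 3.4 sin 73° = 36×9.81×1.7 cos 73° + 77.6×9.81×2.3 cos 73° → N_wall = 211.43 N.
ΣF_x = 0: f_floor = N_wall = 211.43 N.
μ_min = f_floor / N_floor = 211.43 / 1114.4 = 0.1897.

μ_min ≈ 0.190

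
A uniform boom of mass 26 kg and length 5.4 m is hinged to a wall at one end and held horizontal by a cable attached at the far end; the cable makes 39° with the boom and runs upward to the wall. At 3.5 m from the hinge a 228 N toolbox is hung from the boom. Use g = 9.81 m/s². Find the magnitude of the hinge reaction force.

|H| ≈ 398 N

Take torques about the hinge: T sin 39° · 5.4 = 26×9.81×2.7 + 228×3.5 = 1486.7 N·m.
So T = 1486.7 / (0.6293 × 5.4) = 437.47 N.
ΣF_x = 0: H_x = T cos 39° = 339.98 N.
ΣF_y = 0: H_y = (26×9.81 + 228) − T sin 39° = 483.06 − 275.31 = 207.75 N.
|H| = √(H_x² + H_y²) = √((339.98)² + (207.75)²) = 398.43 N.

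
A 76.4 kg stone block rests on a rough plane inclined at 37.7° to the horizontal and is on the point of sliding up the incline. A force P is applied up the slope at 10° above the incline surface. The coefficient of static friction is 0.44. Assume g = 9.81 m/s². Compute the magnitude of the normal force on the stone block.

N ≈ 475 N

On the verge of sliding up the incline, friction equals μN and acts down the slope.
Perpendicular: N + P sin 10° = W cos 37.7° = 593 N.
Along incline: P cos 10° = W sin 37.7° + μN  with W sin 37.7° = 458.3 N.
Solving the pair for P and N: P = 677.8 N, N = 475.3 N (and f = μN = 209.1 N).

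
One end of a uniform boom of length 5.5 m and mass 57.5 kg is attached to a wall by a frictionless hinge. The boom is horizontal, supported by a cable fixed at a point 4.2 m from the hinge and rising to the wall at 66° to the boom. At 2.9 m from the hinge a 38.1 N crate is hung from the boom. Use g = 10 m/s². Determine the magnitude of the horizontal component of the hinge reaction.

H_x ≈ 179 N

Take torques about the hinge: T sin 66° · 4.2 = 57.5×10×2.75 + 38.1×2.9 = 1691.7 N·m.
So T = 1691.7 / (0.9135 × 4.2) = 440.91 N.
ΣF_x = 0: H_x = T cos 66° = 179.34 N.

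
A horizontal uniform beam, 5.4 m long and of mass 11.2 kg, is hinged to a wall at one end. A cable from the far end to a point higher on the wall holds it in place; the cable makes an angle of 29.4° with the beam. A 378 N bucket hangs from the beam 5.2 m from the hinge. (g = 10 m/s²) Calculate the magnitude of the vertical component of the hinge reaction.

Take torques about the hinge: T sin 29.4° · 5.4 = 11.2×10×2.7 + 378×5.2 = 2268 N·m.
So T = 2268 / (0.4909 × 5.4) = 855.56 N.
ΣF_y = 0: H_y = (11.2×10 + 378) − T sin 29.4° = 490 − 420 = 70 N.

|H_y| ≈ 70 N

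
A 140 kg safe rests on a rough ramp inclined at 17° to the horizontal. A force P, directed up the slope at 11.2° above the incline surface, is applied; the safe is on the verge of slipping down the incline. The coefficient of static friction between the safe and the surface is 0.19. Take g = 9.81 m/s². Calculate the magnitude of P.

P ≈ 161 N

On the verge of sliding down the incline, friction equals μN and acts up the slope.
Perpendicular: N + P sin 11.2° = W cos 17° = 1313 N.
Along incline: P cos 11.2° + μN = W sin 17° with W sin 17° = 401.5 N.
Solving the pair for P and N: P = 161 N, N = 1282 N (and f = μN = 243.6 N).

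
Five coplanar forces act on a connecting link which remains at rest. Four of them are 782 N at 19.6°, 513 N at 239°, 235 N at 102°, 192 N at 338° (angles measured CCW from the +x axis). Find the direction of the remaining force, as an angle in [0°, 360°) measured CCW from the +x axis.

Sum the known components: ΣF_x = 601.6 N, ΣF_y = -19.46 N.
For equilibrium the remaining force must supply (−ΣF_x, −ΣF_y) = (-601.6, 19.46) N.
Magnitude = √((-601.6)² + (19.46)²) = 601.9 N; direction = atan2(19.46, -601.6) = 178.1°.

θ ≈ 178°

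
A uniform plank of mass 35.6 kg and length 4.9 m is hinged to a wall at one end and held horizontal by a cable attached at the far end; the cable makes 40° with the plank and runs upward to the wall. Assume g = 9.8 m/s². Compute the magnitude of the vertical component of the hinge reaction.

|H_y| ≈ 174 N

Take torques about the hinge: T sin 40° · 4.9 = 35.6×9.8×2.45 = 854.76 N·m.
So T = 854.76 / (0.6428 × 4.9) = 271.38 N.
ΣF_y = 0: H_y = (35.6×9.8) − T sin 40° = 348.88 − 174.44 = 174.44 N.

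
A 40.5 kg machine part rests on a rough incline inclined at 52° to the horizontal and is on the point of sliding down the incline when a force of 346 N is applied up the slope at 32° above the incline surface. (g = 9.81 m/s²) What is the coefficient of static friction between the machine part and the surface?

On the verge of sliding down the incline, friction is at its maximum μN and acts up the slope.
Perpendicular to incline: N = W cos 52° − P sin 32° = 244.6 − 183.4 = 61.25 N.
Along incline: P cos 32° + μN = W sin 52° → μ = (W sin 52° − P cos 32°) / N = 0.3209.

μ ≈ 0.321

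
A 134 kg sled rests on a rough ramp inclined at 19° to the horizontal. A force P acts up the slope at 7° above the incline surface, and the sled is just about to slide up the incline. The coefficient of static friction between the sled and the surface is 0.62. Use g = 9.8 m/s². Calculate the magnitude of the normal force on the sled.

On the verge of sliding up the incline, friction equals μN and acts down the slope.
Perpendicular: N + P sin 7° = W cos 19° = 1242 N.
Along incline: P cos 7° = W sin 19° + μN  with W sin 19° = 427.5 N.
Solving the pair for P and N: P = 1121 N, N = 1105 N (and f = μN = 685.1 N).

N ≈ 1110 N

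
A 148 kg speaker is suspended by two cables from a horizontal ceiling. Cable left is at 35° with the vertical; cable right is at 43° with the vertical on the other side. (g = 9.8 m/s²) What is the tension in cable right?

Angles from the horizontal: cable left is 90° − 35° = 55°, cable right is 90° − 43° = 47°.
Weight W = 148 × 9.8 = 1450 N acts straight down.
Horizontal: T_left cos 55° = T_right cos 47°  →  T_left = 1.189 T_right.
Vertical: T_left sin 55° + T_right sin 47° = 1450.
Substituting the horizontal relation into the vertical equation gives 1.705 T_right = 1450, so T_right = 850.5 N.

T_right ≈ 851 N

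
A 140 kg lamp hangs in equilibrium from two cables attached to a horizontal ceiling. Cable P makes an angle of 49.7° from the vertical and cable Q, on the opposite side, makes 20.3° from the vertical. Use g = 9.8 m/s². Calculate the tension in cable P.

Angles from the horizontal: cable P is 90° − 49.7° = 40.3°, cable Q is 90° − 20.3° = 69.7°.
Weight W = 140 × 9.8 = 1372 N acts straight down.
Horizontal: T_P cos 40.3° = T_Q cos 69.7°  →  T_Q = 2.198 T_P.
Vertical: T_P sin 40.3° + T_Q sin 69.7° = 1372.
Substituting the horizontal relation into the vertical equation gives 2.709 T_P = 1372, so T_P = 506.5 N.

T_P ≈ 507 N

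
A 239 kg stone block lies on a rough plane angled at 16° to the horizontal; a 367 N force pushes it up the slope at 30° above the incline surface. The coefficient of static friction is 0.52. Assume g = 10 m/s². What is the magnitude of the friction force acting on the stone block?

f ≈ 341 N

Axes along / perpendicular to the incline. W sin 16° = 658.8 N down-slope; W cos 16° = 2297 N into the surface.
Perpendicular: N = W cos 16° − P sin 30° = 2297 − 183.5 = 2114 N.
Along incline: P cos 30° + f = W sin 16° (friction acts up-slope) → f = 658.8 − 317.8 = 340.9 N.
|f| = 340.9 N ≤ μN = 1099 N, so the stone block is indeed static.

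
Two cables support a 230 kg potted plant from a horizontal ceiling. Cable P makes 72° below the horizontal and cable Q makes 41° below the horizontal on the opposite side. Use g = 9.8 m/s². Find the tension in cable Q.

Weight W = 230 × 9.8 = 2254 N acts straight down.
Horizontal: T_P cos 72° = T_Q cos 41°  →  T_P = 2.442 T_Q.
Vertical: T_P sin 72° + T_Q sin 41° = 2254.
Substituting the horizontal relation into the vertical equation gives 2.979 T_Q = 2254, so T_Q = 756.7 N.

T_Q ≈ 757 N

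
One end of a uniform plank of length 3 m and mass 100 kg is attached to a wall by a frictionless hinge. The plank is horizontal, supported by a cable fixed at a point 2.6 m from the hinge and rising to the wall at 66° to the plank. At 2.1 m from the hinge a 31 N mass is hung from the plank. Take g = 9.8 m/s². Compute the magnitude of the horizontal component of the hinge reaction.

H_x ≈ 263 N

Take torques about the hinge: T sin 66° · 2.6 = 100×9.8×1.5 + 31×2.1 = 1535.1 N·m.
So T = 1535.1 / (0.9135 × 2.6) = 646.3 N.
ΣF_x = 0: H_x = T cos 66° = 262.87 N.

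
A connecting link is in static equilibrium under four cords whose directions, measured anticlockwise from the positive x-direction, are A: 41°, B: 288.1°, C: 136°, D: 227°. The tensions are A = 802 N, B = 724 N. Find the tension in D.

Resolve: ΣF_x = 802 cos 41° + 724 cos 288.1° + T_C cos 136° + T_D cos 227° = 0.
        ΣF_y = 802 sin 41° + 724 sin 288.1° + T_C sin 136° + T_D sin 227° = 0.
The known terms sum to (830.2, -162) N, so -0.7193 T_C − 0.6820 T_D = -830.2 and 0.6947 T_C − 0.7314 T_D = 162.
Solving simultaneously: T_C = 717.8 N, T_D = 460.2 N.

T_D ≈ 460 N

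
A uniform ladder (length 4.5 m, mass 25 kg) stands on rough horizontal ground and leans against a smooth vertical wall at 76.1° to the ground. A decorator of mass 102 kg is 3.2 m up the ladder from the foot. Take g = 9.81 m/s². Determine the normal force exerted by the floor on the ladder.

ΣF_y = 0: N_floor = 25×9.81 + 102×9.81 = 1245.9 N.

N_floor ≈ 1250 N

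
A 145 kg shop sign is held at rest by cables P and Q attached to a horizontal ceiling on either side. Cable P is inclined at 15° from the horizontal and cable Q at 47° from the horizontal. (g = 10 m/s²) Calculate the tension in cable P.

Weight W = 145 × 10 = 1450 N acts straight down.
Horizontal: T_P cos 15° = T_Q cos 47°  →  T_Q = 1.416 T_P.
Vertical: T_P sin 15° + T_Q sin 47° = 1450.
Substituting the horizontal relation into the vertical equation gives 1.295 T_P = 1450, so T_P = 1120 N.

T_P ≈ 1120 N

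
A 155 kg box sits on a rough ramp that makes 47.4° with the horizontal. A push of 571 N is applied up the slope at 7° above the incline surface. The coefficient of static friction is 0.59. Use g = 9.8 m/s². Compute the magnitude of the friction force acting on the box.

Axes along / perpendicular to the incline. W sin 47.4° = 1118 N down-slope; W cos 47.4° = 1028 N into the surface.
Perpendicular: N = W cos 47.4° − P sin 7° = 1028 − 69.59 = 958.6 N.
Along incline: P cos 7° + f = W sin 47.4° (friction acts up-slope) → f = 1118 − 566.7 = 551.4 N.
|f| = 551.4 N ≤ μN = 565.6 N, so the box is indeed static.

f ≈ 551 N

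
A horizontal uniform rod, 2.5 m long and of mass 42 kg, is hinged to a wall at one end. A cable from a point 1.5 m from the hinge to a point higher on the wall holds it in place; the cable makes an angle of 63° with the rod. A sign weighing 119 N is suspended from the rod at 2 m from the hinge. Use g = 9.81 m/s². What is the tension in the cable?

Take torques about the hinge: T sin 63° · 1.5 = 42×9.81×1.25 + 119×2 = 753.03 N·m.
So T = 753.03 / (0.8910 × 1.5) = 563.43 N.

T ≈ 563 N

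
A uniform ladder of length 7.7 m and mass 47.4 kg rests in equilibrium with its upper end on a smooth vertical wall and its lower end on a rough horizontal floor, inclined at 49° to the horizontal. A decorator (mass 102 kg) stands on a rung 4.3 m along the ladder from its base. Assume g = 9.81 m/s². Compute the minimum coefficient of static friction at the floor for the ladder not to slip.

ΣF_y = 0: N_floor = 47.4×9.81 + 102×9.81 = 1465.6 N.
Torques about the foot: N_wall · 7.7 sin 49° = 47.4×9.81×3.85 cos 49° + 102×9.81×4.3 cos 49° → N_wall = 687.85 N.
ΣF_x = 0: f_floor = N_wall = 687.85 N.
μ_min = f_floor / N_floor = 687.85 / 1465.6 = 0.4693.

μ_min ≈ 0.469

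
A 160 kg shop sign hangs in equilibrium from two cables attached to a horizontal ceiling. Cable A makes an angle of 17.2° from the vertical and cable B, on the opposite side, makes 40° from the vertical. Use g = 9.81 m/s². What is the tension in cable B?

Angles from the horizontal: cable A is 90° − 17.2° = 72.8°, cable B is 90° − 40° = 50°.
Weight W = 160 × 9.81 = 1570 N acts straight down.
Horizontal: T_A cos 72.8° = T_B cos 50°  →  T_A = 2.174 T_B.
Vertical: T_A sin 72.8° + T_B sin 50° = 1570.
Substituting the horizontal relation into the vertical equation gives 2.843 T_B = 1570, so T_B = 552.2 N.

T_B ≈ 552 N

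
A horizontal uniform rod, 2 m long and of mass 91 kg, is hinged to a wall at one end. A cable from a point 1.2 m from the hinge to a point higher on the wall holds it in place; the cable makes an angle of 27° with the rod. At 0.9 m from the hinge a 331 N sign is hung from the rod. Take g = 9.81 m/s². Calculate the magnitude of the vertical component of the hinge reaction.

Take torques about the hinge: T sin 27° · 1.2 = 91×9.81×1 + 331×0.9 = 1190.6 N·m.
So T = 1190.6 / (0.4540 × 1.2) = 2185.5 N.
ΣF_y = 0: H_y = (91×9.81 + 331) − T sin 27° = 1223.7 − 992.18 = 231.53 N.

|H_y| ≈ 232 N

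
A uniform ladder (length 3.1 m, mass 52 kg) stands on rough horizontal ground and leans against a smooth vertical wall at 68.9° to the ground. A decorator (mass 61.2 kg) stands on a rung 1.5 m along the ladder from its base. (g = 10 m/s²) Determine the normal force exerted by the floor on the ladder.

ΣF_y = 0: N_floor = 52×10 + 61.2×10 = 1132 N.

N_floor ≈ 1130 N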